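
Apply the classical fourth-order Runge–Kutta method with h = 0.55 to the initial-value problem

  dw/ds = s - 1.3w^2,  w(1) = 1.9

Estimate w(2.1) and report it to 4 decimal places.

1.1849

RK4: k1 = f(s_n, w_n); k2 = f(s_n + h/2, w_n + (h/2)·k1); k3 = f(s_n + h/2, w_n + (h/2)·k2); k4 = f(s_n + h, w_n + h·k3); w_{n+1} = w_n + (h/6)·(k1 + 2k2 + 2k3 + k4).
s=1.000000, w=1.900000:
  k1 = f(1.000000, 1.900000) = -3.693000
  k2 = f(1.275000, 0.884425) = 0.258130
  k3 = f(1.275000, 1.970986) = -3.775220
  k4 = f(1.550000, -0.176371) = 1.509561
  w ← 1.900000 + (0.55/6)·(k1 + 2k2 + 2k3 + k4) = 1.055052
s=1.550000, w=1.055052:
  k1 = f(1.550000, 1.055052) = 0.102926
  k2 = f(1.825000, 1.083356) = 0.299241
  k3 = f(1.825000, 1.137343) = 0.143387
  k4 = f(2.100000, 1.133914) = 0.428510
  w ← 1.055052 + (0.55/6)·(k1 + 2k2 + 2k3 + k4) = 1.184915
w(2.1) ≈ 1.1849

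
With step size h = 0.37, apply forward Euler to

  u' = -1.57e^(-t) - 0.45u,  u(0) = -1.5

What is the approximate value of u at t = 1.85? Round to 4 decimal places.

Euler: u_{n+1} = u_n + h·f(t_n, u_n).
t=0.000000, u=-1.500000: f=-0.895000 → u ← -1.500000 + 0.37·(-0.895000) = -1.831150
t=0.370000, u=-1.831150: f=-0.260435 → u ← -1.831150 + 0.37·(-0.260435) = -1.927511
t=0.740000, u=-1.927511: f=0.118311 → u ← -1.927511 + 0.37·0.118311 = -1.883736
t=1.110000, u=-1.883736: f=0.330274 → u ← -1.883736 + 0.37·0.330274 = -1.761535
t=1.480000, u=-1.761535: f=0.435299 → u ← -1.761535 + 0.37·0.435299 = -1.600474
u(1.85) ≈ -1.6005

-1.6005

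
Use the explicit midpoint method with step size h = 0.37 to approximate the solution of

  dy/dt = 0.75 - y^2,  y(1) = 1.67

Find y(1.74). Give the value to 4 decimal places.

1.1249

Midpoint: k1 = f(t_n, y_n); k2 = f(t_n + h/2, y_n + (h/2)·k1); y_{n+1} = y_n + h·k2.
t=1.000000, y=1.670000:
  k1 = f(1.000000, 1.670000) = -2.038900
  k2 = f(1.185000, 1.292803) = -0.921341
  y ← 1.670000 + 0.37·(-0.921341) = 1.329104
t=1.370000, y=1.329104:
  k1 = f(1.370000, 1.329104) = -1.016517
  k2 = f(1.555000, 1.141048) = -0.551991
  y ← 1.329104 + 0.37·(-0.551991) = 1.124867
y(1.74) ≈ 1.1249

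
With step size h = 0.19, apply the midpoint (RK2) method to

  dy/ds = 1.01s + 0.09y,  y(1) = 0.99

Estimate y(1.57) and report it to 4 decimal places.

Midpoint: k1 = f(s_n, y_n); k2 = f(s_n + h/2, y_n + (h/2)·k1); y_{n+1} = y_n + h·k2.
s=1.000000, y=0.990000:
  k1 = f(1.000000, 0.990000) = 1.099100
  k2 = f(1.095000, 1.094415) = 1.204447
  y ← 0.990000 + 0.19·1.204447 = 1.218845
s=1.190000, y=1.218845:
  k1 = f(1.190000, 1.218845) = 1.311596
  k2 = f(1.285000, 1.343447) = 1.418760
  y ← 1.218845 + 0.19·1.418760 = 1.488409
s=1.380000, y=1.488409:
  k1 = f(1.380000, 1.488409) = 1.527757
  k2 = f(1.475000, 1.633546) = 1.636769
  y ← 1.488409 + 0.19·1.636769 = 1.799396
y(1.57) ≈ 1.7994

1.7994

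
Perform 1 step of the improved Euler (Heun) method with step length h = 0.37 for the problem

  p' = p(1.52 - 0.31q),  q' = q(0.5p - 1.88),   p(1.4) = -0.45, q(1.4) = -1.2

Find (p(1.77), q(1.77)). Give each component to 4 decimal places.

-0.8343, -0.6216

Heun on (p,q): k1 = f(x_n, state_n); k2 = f(x_n + h, state_n + h·k1); state_{n+1} = state_n + (h/2)·(k1 + k2).
1.400000: (-0.450000, -1.200000)
  k1 = (-0.851400, 2.526000)
  predictor → (-0.765018, -0.265380)
  k2 = (-1.225764, 0.600425)
  → (-0.834275, -0.621611)
(p(1.77), q(1.77)) ≈ (-0.8343, -0.6216)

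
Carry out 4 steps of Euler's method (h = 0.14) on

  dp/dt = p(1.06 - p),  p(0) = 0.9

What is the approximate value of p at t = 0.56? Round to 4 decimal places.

Euler: p_{n+1} = p_n + h·f(t_n, p_n).
t=0.000000, p=0.900000: f=0.144000 → p ← 0.900000 + 0.14·0.144000 = 0.920160
t=0.140000, p=0.920160: f=0.128675 → p ← 0.920160 + 0.14·0.128675 = 0.938175
t=0.280000, p=0.938175: f=0.114294 → p ← 0.938175 + 0.14·0.114294 = 0.954176
t=0.420000, p=0.954176: f=0.100975 → p ← 0.954176 + 0.14·0.100975 = 0.968312
p(0.56) ≈ 0.9683

0.9683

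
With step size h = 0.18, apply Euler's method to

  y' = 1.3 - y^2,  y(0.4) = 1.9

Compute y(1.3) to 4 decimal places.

Euler: y_{n+1} = y_n + h·f(t_n, y_n).
t=0.400000, y=1.900000: f=-2.310000 → y ← 1.900000 + 0.18·(-2.310000) = 1.484200
t=0.580000, y=1.484200: f=-0.902850 → y ← 1.484200 + 0.18·(-0.902850) = 1.321687
t=0.760000, y=1.321687: f=-0.446857 → y ← 1.321687 + 0.18·(-0.446857) = 1.241253
t=0.940000, y=1.241253: f=-0.240709 → y ← 1.241253 + 0.18·(-0.240709) = 1.197925
t=1.120000, y=1.197925: f=-0.135025 → y ← 1.197925 + 0.18·(-0.135025) = 1.173621
y(1.3) ≈ 1.1736

1.1736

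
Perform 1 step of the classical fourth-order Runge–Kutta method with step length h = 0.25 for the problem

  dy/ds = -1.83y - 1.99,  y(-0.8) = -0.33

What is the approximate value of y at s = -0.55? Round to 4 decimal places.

-0.6080

RK4: k1 = f(s_n, y_n); k2 = f(s_n + h/2, y_n + (h/2)·k1); k3 = f(s_n + h/2, y_n + (h/2)·k2); k4 = f(s_n + h, y_n + h·k3); y_{n+1} = y_n + (h/6)·(k1 + 2k2 + 2k3 + k4).
s=-0.800000, y=-0.330000:
  k1 = f(-0.800000, -0.330000) = -1.386100
  k2 = f(-0.675000, -0.503262) = -1.069030
  k3 = f(-0.675000, -0.463629) = -1.141559
  k4 = f(-0.550000, -0.615390) = -0.863837
  y ← -0.330000 + (0.25/6)·(k1 + 2k2 + 2k3 + k4) = -0.607963
y(-0.55) ≈ -0.6080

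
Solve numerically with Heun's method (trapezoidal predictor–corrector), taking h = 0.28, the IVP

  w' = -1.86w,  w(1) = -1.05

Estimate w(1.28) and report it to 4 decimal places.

Heun: k1 = f(x_n, w_n); k2 = f(x_n + h, w_n + h·k1); w_{n+1} = w_n + (h/2)·(k1 + k2).
x=1.000000, w=-1.050000:
  k1 = f(1.000000, -1.050000) = 1.953000
  k2 = f(1.280000, -0.503160) = 0.935878
  w ← -1.050000 + (0.28/2)·(1.953000 + 0.935878) = -0.645557
w(1.28) ≈ -0.6456

-0.6456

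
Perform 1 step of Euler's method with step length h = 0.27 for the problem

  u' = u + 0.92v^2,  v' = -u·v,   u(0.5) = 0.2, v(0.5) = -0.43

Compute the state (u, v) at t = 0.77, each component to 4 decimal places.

0.2999, -0.4068

Euler on (u,v): u_{n+1} = u_n + h·u', v_{n+1} = v_n + h·v'.
0.500000: (0.200000, -0.430000); f=(0.370108, 0.086000) → (0.299929, -0.406780)
(u(0.77), v(0.77)) ≈ (0.2999, -0.4068)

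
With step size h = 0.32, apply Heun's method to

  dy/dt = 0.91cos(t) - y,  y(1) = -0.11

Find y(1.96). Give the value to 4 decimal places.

Heun: k1 = f(t_n, y_n); k2 = f(t_n + h, y_n + h·k1); y_{n+1} = y_n + (h/2)·(k1 + k2).
t=1.000000, y=-0.110000:
  k1 = f(1.000000, -0.110000) = 0.601675
  k2 = f(1.320000, 0.082536) = 0.143304
  y ← -0.110000 + (0.32/2)·(0.601675 + 0.143304) = 0.009197
t=1.320000, y=0.009197:
  k1 = f(1.320000, 0.009197) = 0.216643
  k2 = f(1.640000, 0.078522) = -0.141447
  y ← 0.009197 + (0.32/2)·(0.216643 + (-0.141447)) = 0.021228
t=1.640000, y=0.021228:
  k1 = f(1.640000, 0.021228) = -0.084153
  k2 = f(1.960000, -0.005701) = -0.339600
  y ← 0.021228 + (0.32/2)·(-0.084153 + (-0.339600)) = -0.046573
y(1.96) ≈ -0.0466

-0.0466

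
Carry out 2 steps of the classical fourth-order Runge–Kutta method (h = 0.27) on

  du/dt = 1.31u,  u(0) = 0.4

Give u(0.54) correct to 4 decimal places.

0.8114

RK4: k1 = f(t_n, u_n); k2 = f(t_n + h/2, u_n + (h/2)·k1); k3 = f(t_n + h/2, u_n + (h/2)·k2); k4 = f(t_n + h, u_n + h·k3); u_{n+1} = u_n + (h/6)·(k1 + 2k2 + 2k3 + k4).
t=0.000000, u=0.400000:
  k1 = f(0.000000, 0.400000) = 0.524000
  k2 = f(0.135000, 0.470740) = 0.616669
  k3 = f(0.135000, 0.483250) = 0.633058
  k4 = f(0.270000, 0.570926) = 0.747913
  u ← 0.400000 + (0.27/6)·(k1 + 2k2 + 2k3 + k4) = 0.569712
t=0.270000, u=0.569712:
  k1 = f(0.270000, 0.569712) = 0.746322
  k2 = f(0.405000, 0.670465) = 0.878309
  k3 = f(0.405000, 0.688283) = 0.901651
  k4 = f(0.540000, 0.813157) = 1.065236
  u ← 0.569712 + (0.27/6)·(k1 + 2k2 + 2k3 + k4) = 0.811428
u(0.54) ≈ 0.8114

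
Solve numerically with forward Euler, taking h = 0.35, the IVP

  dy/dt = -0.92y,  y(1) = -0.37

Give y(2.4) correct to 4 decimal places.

-0.0782

Euler: y_{n+1} = y_n + h·f(t_n, y_n).
t=1.000000, y=-0.370000: f=0.340400 → y ← -0.370000 + 0.35·0.340400 = -0.250860
t=1.350000, y=-0.250860: f=0.230791 → y ← -0.250860 + 0.35·0.230791 = -0.170083
t=1.700000, y=-0.170083: f=0.156476 → y ← -0.170083 + 0.35·0.156476 = -0.115316
t=2.050000, y=-0.115316: f=0.106091 → y ← -0.115316 + 0.35·0.106091 = -0.078184
y(2.4) ≈ -0.0782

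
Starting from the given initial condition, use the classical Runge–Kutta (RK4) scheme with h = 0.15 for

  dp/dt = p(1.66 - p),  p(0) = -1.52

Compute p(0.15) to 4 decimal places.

RK4: k1 = f(t_n, p_n); k2 = f(t_n + h/2, p_n + (h/2)·k1); k3 = f(t_n + h/2, p_n + (h/2)·k2); k4 = f(t_n + h, p_n + h·k3); p_{n+1} = p_n + (h/6)·(k1 + 2k2 + 2k3 + k4).
t=0.000000, p=-1.520000:
  k1 = f(0.000000, -1.520000) = -4.833600
  k2 = f(0.075000, -1.882520) = -6.668865
  k3 = f(0.075000, -2.020165) = -7.434540
  k4 = f(0.150000, -2.635181) = -11.318579
  p ← -1.520000 + (0.15/6)·(k1 + 2k2 + 2k3 + k4) = -2.628975
p(0.15) ≈ -2.6290

-2.6290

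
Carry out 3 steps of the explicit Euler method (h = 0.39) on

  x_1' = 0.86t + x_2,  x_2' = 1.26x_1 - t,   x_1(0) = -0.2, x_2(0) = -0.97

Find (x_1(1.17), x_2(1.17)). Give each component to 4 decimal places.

Euler on (x_1,x_2): x_1_{n+1} = x_1_n + h·x_1', x_2_{n+1} = x_2_n + h·x_2'.
0.000000: (-0.200000, -0.970000); f=(-0.970000, -0.252000) → (-0.578300, -1.068280)
0.390000: (-0.578300, -1.068280); f=(-0.732880, -1.118658) → (-0.864123, -1.504557)
0.780000: (-0.864123, -1.504557); f=(-0.833757, -1.868795) → (-1.189288, -2.233387)
(x_1(1.17), x_2(1.17)) ≈ (-1.1893, -2.2334)

-1.1893, -2.2334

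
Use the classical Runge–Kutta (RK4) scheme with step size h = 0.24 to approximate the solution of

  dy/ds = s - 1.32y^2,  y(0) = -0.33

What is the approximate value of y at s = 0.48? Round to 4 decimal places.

-0.2828

RK4: k1 = f(s_n, y_n); k2 = f(s_n + h/2, y_n + (h/2)·k1); k3 = f(s_n + h/2, y_n + (h/2)·k2); k4 = f(s_n + h, y_n + h·k3); y_{n+1} = y_n + (h/6)·(k1 + 2k2 + 2k3 + k4).
s=0.000000, y=-0.330000:
  k1 = f(0.000000, -0.330000) = -0.143748
  k2 = f(0.120000, -0.347250) = -0.039169
  k3 = f(0.120000, -0.334700) = -0.027872
  k4 = f(0.240000, -0.336689) = 0.090365
  y ← -0.330000 + (0.24/6)·(k1 + 2k2 + 2k3 + k4) = -0.337499
s=0.240000, y=-0.337499:
  k1 = f(0.240000, -0.337499) = 0.089645
  k2 = f(0.360000, -0.326741) = 0.219077
  k3 = f(0.360000, -0.311209) = 0.232156
  k4 = f(0.480000, -0.281781) = 0.375191
  y ← -0.337499 + (0.24/6)·(k1 + 2k2 + 2k3 + k4) = -0.282806
y(0.48) ≈ -0.2828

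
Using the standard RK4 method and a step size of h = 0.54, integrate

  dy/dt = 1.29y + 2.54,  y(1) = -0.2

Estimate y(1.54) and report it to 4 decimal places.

1.5785

RK4: k1 = f(t_n, y_n); k2 = f(t_n + h/2, y_n + (h/2)·k1); k3 = f(t_n + h/2, y_n + (h/2)·k2); k4 = f(t_n + h, y_n + h·k3); y_{n+1} = y_n + (h/6)·(k1 + 2k2 + 2k3 + k4).
t=1.000000, y=-0.200000:
  k1 = f(1.000000, -0.200000) = 2.282000
  k2 = f(1.270000, 0.416140) = 3.076821
  k3 = f(1.270000, 0.630742) = 3.353657
  k4 = f(1.540000, 1.610975) = 4.618157
  y ← -0.200000 + (0.54/6)·(k1 + 2k2 + 2k3 + k4) = 1.578500
y(1.54) ≈ 1.5785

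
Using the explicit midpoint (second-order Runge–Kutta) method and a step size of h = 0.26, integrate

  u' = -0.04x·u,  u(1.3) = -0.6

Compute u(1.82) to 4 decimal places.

Midpoint: k1 = f(x_n, u_n); k2 = f(x_n + h/2, u_n + (h/2)·k1); u_{n+1} = u_n + h·k2.
x=1.300000, u=-0.600000:
  k1 = f(1.300000, -0.600000) = 0.031200
  k2 = f(1.430000, -0.595944) = 0.034088
  u ← -0.600000 + 0.26·0.034088 = -0.591137
x=1.560000, u=-0.591137:
  k1 = f(1.560000, -0.591137) = 0.036887
  k2 = f(1.690000, -0.586342) = 0.039637
  u ← -0.591137 + 0.26·0.039637 = -0.580832
u(1.82) ≈ -0.5808

-0.5808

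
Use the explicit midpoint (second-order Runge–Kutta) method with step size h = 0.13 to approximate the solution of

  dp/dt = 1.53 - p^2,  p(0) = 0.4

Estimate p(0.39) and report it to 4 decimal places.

0.8324

Midpoint: k1 = f(t_n, p_n); k2 = f(t_n + h/2, p_n + (h/2)·k1); p_{n+1} = p_n + h·k2.
t=0.000000, p=0.400000:
  k1 = f(0.000000, 0.400000) = 1.370000
  k2 = f(0.065000, 0.489050) = 1.290830
  p ← 0.400000 + 0.13·1.290830 = 0.567808
t=0.130000, p=0.567808:
  k1 = f(0.130000, 0.567808) = 1.207594
  k2 = f(0.195000, 0.646302) = 1.112294
  p ← 0.567808 + 0.13·1.112294 = 0.712406
t=0.260000, p=0.712406:
  k1 = f(0.260000, 0.712406) = 1.022477
  k2 = f(0.325000, 0.778867) = 0.923366
  p ← 0.712406 + 0.13·0.923366 = 0.832444
p(0.39) ≈ 0.8324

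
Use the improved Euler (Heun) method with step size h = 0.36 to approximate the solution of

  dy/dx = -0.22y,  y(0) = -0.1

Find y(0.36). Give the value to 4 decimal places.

-0.0924

Heun: k1 = f(x_n, y_n); k2 = f(x_n + h, y_n + h·k1); y_{n+1} = y_n + (h/2)·(k1 + k2).
x=0.000000, y=-0.100000:
  k1 = f(0.000000, -0.100000) = 0.022000
  k2 = f(0.360000, -0.092080) = 0.020258
  y ← -0.100000 + (0.36/2)·(0.022000 + 0.020258) = -0.092394
y(0.36) ≈ -0.0924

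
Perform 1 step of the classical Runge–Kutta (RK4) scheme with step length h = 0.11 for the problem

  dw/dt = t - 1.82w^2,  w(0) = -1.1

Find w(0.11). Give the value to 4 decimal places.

-1.4033

RK4: k1 = f(t_n, w_n); k2 = f(t_n + h/2, w_n + (h/2)·k1); k3 = f(t_n + h/2, w_n + (h/2)·k2); k4 = f(t_n + h, w_n + h·k3); w_{n+1} = w_n + (h/6)·(k1 + 2k2 + 2k3 + k4).
t=0.000000, w=-1.100000:
  k1 = f(0.000000, -1.100000) = -2.202200
  k2 = f(0.055000, -1.221121) = -2.658868
  k3 = f(0.055000, -1.246238) = -2.771658
  k4 = f(0.110000, -1.404882) = -3.482124
  w ← -1.100000 + (0.11/6)·(k1 + 2k2 + 2k3 + k4) = -1.403332
w(0.11) ≈ -1.4033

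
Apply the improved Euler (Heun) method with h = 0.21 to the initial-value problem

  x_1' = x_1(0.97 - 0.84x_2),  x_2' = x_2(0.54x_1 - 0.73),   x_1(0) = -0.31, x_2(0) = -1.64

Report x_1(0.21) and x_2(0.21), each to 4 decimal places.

Heun on (x_1,x_2): k1 = f(s_n, state_n); k2 = f(s_n + h, state_n + h·k1); state_{n+1} = state_n + (h/2)·(k1 + k2).
0.000000: (-0.310000, -1.640000)
  k1 = (-0.727756, 1.471736)
  predictor → (-0.462829, -1.330935)
  k2 = (-0.966380, 1.304220)
  → (-0.487884, -1.348525)
(x_1(0.21), x_2(0.21)) ≈ (-0.4879, -1.3485)

-0.4879, -1.3485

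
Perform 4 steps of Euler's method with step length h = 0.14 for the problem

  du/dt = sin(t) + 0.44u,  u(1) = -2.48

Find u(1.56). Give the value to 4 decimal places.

-2.5848

Euler: u_{n+1} = u_n + h·f(t_n, u_n).
t=1.000000, u=-2.480000: f=-0.249729 → u ← -2.480000 + 0.14·(-0.249729) = -2.514962
t=1.140000, u=-2.514962: f=-0.197950 → u ← -2.514962 + 0.14·(-0.197950) = -2.542675
t=1.280000, u=-2.542675: f=-0.160761 → u ← -2.542675 + 0.14·(-0.160761) = -2.565182
t=1.420000, u=-2.565182: f=-0.140028 → u ← -2.565182 + 0.14·(-0.140028) = -2.584786
u(1.56) ≈ -2.5848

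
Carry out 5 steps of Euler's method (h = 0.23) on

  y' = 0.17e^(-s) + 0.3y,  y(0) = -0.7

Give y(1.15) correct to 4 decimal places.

Euler: y_{n+1} = y_n + h·f(s_n, y_n).
s=0.000000, y=-0.700000: f=-0.040000 → y ← -0.700000 + 0.23·(-0.040000) = -0.709200
s=0.230000, y=-0.709200: f=-0.077689 → y ← -0.709200 + 0.23·(-0.077689) = -0.727069
s=0.460000, y=-0.727069: f=-0.110802 → y ← -0.727069 + 0.23·(-0.110802) = -0.752553
s=0.690000, y=-0.752553: f=-0.140498 → y ← -0.752553 + 0.23·(-0.140498) = -0.784868
s=0.920000, y=-0.784868: f=-0.167712 → y ← -0.784868 + 0.23·(-0.167712) = -0.823441
y(1.15) ≈ -0.8234

-0.8234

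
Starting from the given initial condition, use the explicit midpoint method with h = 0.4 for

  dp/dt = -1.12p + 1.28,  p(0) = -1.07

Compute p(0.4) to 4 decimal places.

Midpoint: k1 = f(t_n, p_n); k2 = f(t_n + h/2, p_n + (h/2)·k1); p_{n+1} = p_n + h·k2.
t=0.000000, p=-1.070000:
  k1 = f(0.000000, -1.070000) = 2.478400
  k2 = f(0.200000, -0.574320) = 1.923238
  p ← -1.070000 + 0.4·1.923238 = -0.300705
p(0.4) ≈ -0.3007

-0.3007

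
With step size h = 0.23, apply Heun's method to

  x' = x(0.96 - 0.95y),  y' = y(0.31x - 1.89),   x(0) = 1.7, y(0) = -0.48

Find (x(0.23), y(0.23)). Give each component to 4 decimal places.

2.3068, -0.3596

Heun on (x,y): k1 = f(t_n, state_n); k2 = f(t_n + h, state_n + h·k1); state_{n+1} = state_n + (h/2)·(k1 + k2).
0.000000: (1.700000, -0.480000)
  k1 = (2.407200, 0.654240)
  predictor → (2.253656, -0.329525)
  k2 = (2.869014, 0.392585)
  → (2.306765, -0.359615)
(x(0.23), y(0.23)) ≈ (2.3068, -0.3596)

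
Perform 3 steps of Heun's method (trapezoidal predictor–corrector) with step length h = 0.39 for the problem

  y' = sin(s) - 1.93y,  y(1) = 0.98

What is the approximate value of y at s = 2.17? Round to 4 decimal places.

0.5464

Heun: k1 = f(s_n, y_n); k2 = f(s_n + h, y_n + h·k1); y_{n+1} = y_n + (h/2)·(k1 + k2).
s=1.000000, y=0.980000:
  k1 = f(1.000000, 0.980000) = -1.049929
  k2 = f(1.390000, 0.570528) = -0.117418
  y ← 0.980000 + (0.39/2)·(-1.049929 + (-0.117418)) = 0.752367
s=1.390000, y=0.752367:
  k1 = f(1.390000, 0.752367) = -0.468368
  k2 = f(1.780000, 0.569704) = -0.121332
  y ← 0.752367 + (0.39/2)·(-0.468368 + (-0.121332)) = 0.637376
s=1.780000, y=0.637376:
  k1 = f(1.780000, 0.637376) = -0.251939
  k2 = f(2.170000, 0.539120) = -0.214716
  y ← 0.637376 + (0.39/2)·(-0.251939 + (-0.214716)) = 0.546378
y(2.17) ≈ 0.5464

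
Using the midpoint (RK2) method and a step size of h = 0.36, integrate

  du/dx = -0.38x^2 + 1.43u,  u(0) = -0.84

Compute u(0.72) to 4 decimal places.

-2.3312

Midpoint: k1 = f(x_n, u_n); k2 = f(x_n + h/2, u_n + (h/2)·k1); u_{n+1} = u_n + h·k2.
x=0.000000, u=-0.840000:
  k1 = f(0.000000, -0.840000) = -1.201200
  k2 = f(0.180000, -1.056216) = -1.522701
  u ← -0.840000 + 0.36·(-1.522701) = -1.388172
x=0.360000, u=-1.388172:
  k1 = f(0.360000, -1.388172) = -2.034334
  k2 = f(0.540000, -1.754353) = -2.619532
  u ← -1.388172 + 0.36·(-2.619532) = -2.331204
u(0.72) ≈ -2.3312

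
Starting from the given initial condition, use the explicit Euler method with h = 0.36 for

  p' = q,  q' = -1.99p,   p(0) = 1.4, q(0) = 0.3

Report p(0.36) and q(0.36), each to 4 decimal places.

Euler on (p,q): p_{n+1} = p_n + h·p', q_{n+1} = q_n + h·q'.
0.000000: (1.400000, 0.300000); f=(0.300000, -2.786000) → (1.508000, -0.702960)
(p(0.36), q(0.36)) ≈ (1.5080, -0.7030)

1.5080, -0.7030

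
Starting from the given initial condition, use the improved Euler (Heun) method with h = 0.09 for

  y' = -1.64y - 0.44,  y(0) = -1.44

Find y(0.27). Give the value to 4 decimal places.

Heun: k1 = f(x_n, y_n); k2 = f(x_n + h, y_n + h·k1); y_{n+1} = y_n + (h/2)·(k1 + k2).
x=0.000000, y=-1.440000:
  k1 = f(0.000000, -1.440000) = 1.921600
  k2 = f(0.090000, -1.267056) = 1.637972
  y ← -1.440000 + (0.09/2)·(1.921600 + 1.637972) = -1.279819
x=0.090000, y=-1.279819:
  k1 = f(0.090000, -1.279819) = 1.658904
  k2 = f(0.180000, -1.130518) = 1.414049
  y ← -1.279819 + (0.09/2)·(1.658904 + 1.414049) = -1.141536
x=0.180000, y=-1.141536:
  k1 = f(0.180000, -1.141536) = 1.432120
  k2 = f(0.270000, -1.012646) = 1.220739
  y ← -1.141536 + (0.09/2)·(1.432120 + 1.220739) = -1.022158
y(0.27) ≈ -1.0222

-1.0222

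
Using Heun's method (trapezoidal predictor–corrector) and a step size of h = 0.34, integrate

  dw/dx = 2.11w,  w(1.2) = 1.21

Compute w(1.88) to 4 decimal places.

4.7185

Heun: k1 = f(x_n, w_n); k2 = f(x_n + h, w_n + h·k1); w_{n+1} = w_n + (h/2)·(k1 + k2).
x=1.200000, w=1.210000:
  k1 = f(1.200000, 1.210000) = 2.553100
  k2 = f(1.540000, 2.078054) = 4.384694
  w ← 1.210000 + (0.34/2)·(2.553100 + 4.384694) = 2.389425
x=1.540000, w=2.389425:
  k1 = f(1.540000, 2.389425) = 5.041687
  k2 = f(1.880000, 4.103598) = 8.658593
  w ← 2.389425 + (0.34/2)·(5.041687 + 8.658593) = 4.718472
w(1.88) ≈ 4.7185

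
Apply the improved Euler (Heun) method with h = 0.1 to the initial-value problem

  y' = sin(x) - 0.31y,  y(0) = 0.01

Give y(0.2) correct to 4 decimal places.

0.0290

Heun: k1 = f(x_n, y_n); k2 = f(x_n + h, y_n + h·k1); y_{n+1} = y_n + (h/2)·(k1 + k2).
x=0.000000, y=0.010000:
  k1 = f(0.000000, 0.010000) = -0.003100
  k2 = f(0.100000, 0.009690) = 0.096830
  y ← 0.010000 + (0.1/2)·(-0.003100 + 0.096830) = 0.014686
x=0.100000, y=0.014686:
  k1 = f(0.100000, 0.014686) = 0.095281
  k2 = f(0.200000, 0.024215) = 0.191163
  y ← 0.014686 + (0.1/2)·(0.095281 + 0.191163) = 0.029009
y(0.2) ≈ 0.0290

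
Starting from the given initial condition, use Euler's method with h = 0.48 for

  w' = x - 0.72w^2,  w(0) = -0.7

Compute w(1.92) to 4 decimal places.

-0.2070

Euler: w_{n+1} = w_n + h·f(x_n, w_n).
x=0.000000, w=-0.700000: f=-0.352800 → w ← -0.700000 + 0.48·(-0.352800) = -0.869344
x=0.480000, w=-0.869344: f=-0.064146 → w ← -0.869344 + 0.48·(-0.064146) = -0.900134
x=0.960000, w=-0.900134: f=0.376626 → w ← -0.900134 + 0.48·0.376626 = -0.719354
x=1.440000, w=-0.719354: f=1.067422 → w ← -0.719354 + 0.48·1.067422 = -0.206991
w(1.92) ≈ -0.2070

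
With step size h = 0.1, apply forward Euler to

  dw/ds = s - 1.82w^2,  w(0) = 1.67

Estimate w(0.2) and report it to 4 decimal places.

Euler: w_{n+1} = w_n + h·f(s_n, w_n).
s=0.000000, w=1.670000: f=-5.075798 → w ← 1.670000 + 0.1·(-5.075798) = 1.162420
s=0.100000, w=1.162420: f=-2.359222 → w ← 1.162420 + 0.1·(-2.359222) = 0.926498
w(0.2) ≈ 0.9265

0.9265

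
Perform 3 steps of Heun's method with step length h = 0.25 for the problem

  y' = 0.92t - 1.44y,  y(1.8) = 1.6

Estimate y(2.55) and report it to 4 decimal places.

1.4984

Heun: k1 = f(t_n, y_n); k2 = f(t_n + h, y_n + h·k1); y_{n+1} = y_n + (h/2)·(k1 + k2).
t=1.800000, y=1.600000:
  k1 = f(1.800000, 1.600000) = -0.648000
  k2 = f(2.050000, 1.438000) = -0.184720
  y ← 1.600000 + (0.25/2)·(-0.648000 + (-0.184720)) = 1.495910
t=2.050000, y=1.495910:
  k1 = f(2.050000, 1.495910) = -0.268110
  k2 = f(2.300000, 1.428882) = 0.058409
  y ← 1.495910 + (0.25/2)·(-0.268110 + 0.058409) = 1.469697
t=2.300000, y=1.469697:
  k1 = f(2.300000, 1.469697) = -0.000364
  k2 = f(2.550000, 1.469606) = 0.229767
  y ← 1.469697 + (0.25/2)·(-0.000364 + 0.229767) = 1.498373
y(2.55) ≈ 1.4984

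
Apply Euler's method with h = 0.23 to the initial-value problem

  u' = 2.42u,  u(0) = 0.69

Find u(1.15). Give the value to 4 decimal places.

6.3057

Euler: u_{n+1} = u_n + h·f(s_n, u_n).
s=0.000000, u=0.690000: f=1.669800 → u ← 0.690000 + 0.23·1.669800 = 1.074054
s=0.230000, u=1.074054: f=2.599211 → u ← 1.074054 + 0.23·2.599211 = 1.671872
s=0.460000, u=1.671872: f=4.045931 → u ← 1.671872 + 0.23·4.045931 = 2.602437
s=0.690000, u=2.602437: f=6.297897 → u ← 2.602437 + 0.23·6.297897 = 4.050953
s=0.920000, u=4.050953: f=9.803306 → u ← 4.050953 + 0.23·9.803306 = 6.305713
u(1.15) ≈ 6.3057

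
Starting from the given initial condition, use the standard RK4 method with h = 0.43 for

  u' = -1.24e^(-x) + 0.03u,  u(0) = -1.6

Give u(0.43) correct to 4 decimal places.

-2.0572

RK4: k1 = f(x_n, u_n); k2 = f(x_n + h/2, u_n + (h/2)·k1); k3 = f(x_n + h/2, u_n + (h/2)·k2); k4 = f(x_n + h, u_n + h·k3); u_{n+1} = u_n + (h/6)·(k1 + 2k2 + 2k3 + k4).
x=0.000000, u=-1.600000:
  k1 = f(0.000000, -1.600000) = -1.288000
  k2 = f(0.215000, -1.876920) = -1.056419
  k3 = f(0.215000, -1.827130) = -1.054925
  k4 = f(0.430000, -2.053618) = -0.868240
  u ← -1.600000 + (0.43/6)·(k1 + 2k2 + 2k3 + k4) = -2.057157
u(0.43) ≈ -2.0572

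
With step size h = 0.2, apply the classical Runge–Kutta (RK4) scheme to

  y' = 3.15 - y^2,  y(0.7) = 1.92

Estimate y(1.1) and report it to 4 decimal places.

RK4: k1 = f(t_n, y_n); k2 = f(t_n + h/2, y_n + (h/2)·k1); k3 = f(t_n + h/2, y_n + (h/2)·k2); k4 = f(t_n + h, y_n + h·k3); y_{n+1} = y_n + (h/6)·(k1 + 2k2 + 2k3 + k4).
t=0.700000, y=1.920000:
  k1 = f(0.700000, 1.920000) = -0.536400
  k2 = f(0.800000, 1.866360) = -0.333300
  k3 = f(0.800000, 1.886670) = -0.409524
  k4 = f(0.900000, 1.838095) = -0.228594
  y ← 1.920000 + (0.2/6)·(k1 + 2k2 + 2k3 + k4) = 1.844979
t=0.900000, y=1.844979:
  k1 = f(0.900000, 1.844979) = -0.253946
  k2 = f(1.000000, 1.819584) = -0.160886
  k3 = f(1.000000, 1.828890) = -0.194839
  k4 = f(1.100000, 1.806011) = -0.111675
  y ← 1.844979 + (0.2/6)·(k1 + 2k2 + 2k3 + k4) = 1.809076
y(1.1) ≈ 1.8091

1.8091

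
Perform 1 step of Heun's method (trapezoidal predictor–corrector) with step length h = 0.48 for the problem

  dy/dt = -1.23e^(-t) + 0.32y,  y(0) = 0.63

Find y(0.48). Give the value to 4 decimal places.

Heun: k1 = f(t_n, y_n); k2 = f(t_n + h, y_n + h·k1); y_{n+1} = y_n + (h/2)·(k1 + k2).
t=0.000000, y=0.630000:
  k1 = f(0.000000, 0.630000) = -1.028400
  k2 = f(0.480000, 0.136368) = -0.717466
  y ← 0.630000 + (0.48/2)·(-1.028400 + (-0.717466)) = 0.210992
y(0.48) ≈ 0.2110

0.2110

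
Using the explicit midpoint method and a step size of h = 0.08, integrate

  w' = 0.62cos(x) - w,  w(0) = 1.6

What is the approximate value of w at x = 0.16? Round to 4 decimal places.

1.4549

Midpoint: k1 = f(x_n, w_n); k2 = f(x_n + h/2, w_n + (h/2)·k1); w_{n+1} = w_n + h·k2.
x=0.000000, w=1.600000:
  k1 = f(0.000000, 1.600000) = -0.980000
  k2 = f(0.040000, 1.560800) = -0.941296
  w ← 1.600000 + 0.08·(-0.941296) = 1.524696
x=0.080000, w=1.524696:
  k1 = f(0.080000, 1.524696) = -0.906679
  k2 = f(0.120000, 1.488429) = -0.872888
  w ← 1.524696 + 0.08·(-0.872888) = 1.454865
w(0.16) ≈ 1.4549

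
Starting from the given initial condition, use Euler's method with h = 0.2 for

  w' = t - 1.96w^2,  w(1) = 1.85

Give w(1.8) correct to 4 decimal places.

0.8729

Euler: w_{n+1} = w_n + h·f(t_n, w_n).
t=1.000000, w=1.850000: f=-5.708100 → w ← 1.850000 + 0.2·(-5.708100) = 0.708380
t=1.200000, w=0.708380: f=0.216468 → w ← 0.708380 + 0.2·0.216468 = 0.751674
t=1.400000, w=0.751674: f=0.292574 → w ← 0.751674 + 0.2·0.292574 = 0.810188
t=1.600000, w=0.810188: f=0.313446 → w ← 0.810188 + 0.2·0.313446 = 0.872878
w(1.8) ≈ 0.8729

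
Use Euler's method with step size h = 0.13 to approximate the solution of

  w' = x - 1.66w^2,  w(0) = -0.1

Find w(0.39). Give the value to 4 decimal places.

Euler: w_{n+1} = w_n + h·f(x_n, w_n).
x=0.000000, w=-0.100000: f=-0.016600 → w ← -0.100000 + 0.13·(-0.016600) = -0.102158
x=0.130000, w=-0.102158: f=0.112676 → w ← -0.102158 + 0.13·0.112676 = -0.087510
x=0.260000, w=-0.087510: f=0.247288 → w ← -0.087510 + 0.13·0.247288 = -0.055363
w(0.39) ≈ -0.0554

-0.0554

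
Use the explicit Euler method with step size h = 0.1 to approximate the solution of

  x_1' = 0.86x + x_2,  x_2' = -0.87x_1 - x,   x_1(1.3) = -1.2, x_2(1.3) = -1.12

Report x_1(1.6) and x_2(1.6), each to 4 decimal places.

-1.1835, -1.2273

Euler on (x_1,x_2): x_1_{n+1} = x_1_n + h·x_1', x_2_{n+1} = x_2_n + h·x_2'.
1.300000: (-1.200000, -1.120000); f=(-0.002000, -0.256000) → (-1.200200, -1.145600)
1.400000: (-1.200200, -1.145600); f=(0.058400, -0.355826) → (-1.194360, -1.181183)
1.500000: (-1.194360, -1.181183); f=(0.108817, -0.460907) → (-1.183478, -1.227273)
(x_1(1.6), x_2(1.6)) ≈ (-1.1835, -1.2273)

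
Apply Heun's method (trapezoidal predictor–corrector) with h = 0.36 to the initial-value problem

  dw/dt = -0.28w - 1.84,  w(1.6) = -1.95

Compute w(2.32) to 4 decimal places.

-2.7924

Heun: k1 = f(t_n, w_n); k2 = f(t_n + h, w_n + h·k1); w_{n+1} = w_n + (h/2)·(k1 + k2).
t=1.600000, w=-1.950000:
  k1 = f(1.600000, -1.950000) = -1.294000
  k2 = f(1.960000, -2.415840) = -1.163565
  w ← -1.950000 + (0.36/2)·(-1.294000 + (-1.163565)) = -2.392362
t=1.960000, w=-2.392362:
  k1 = f(1.960000, -2.392362) = -1.170139
  k2 = f(2.320000, -2.813612) = -1.052189
  w ← -2.392362 + (0.36/2)·(-1.170139 + (-1.052189)) = -2.792381
w(2.32) ≈ -2.7924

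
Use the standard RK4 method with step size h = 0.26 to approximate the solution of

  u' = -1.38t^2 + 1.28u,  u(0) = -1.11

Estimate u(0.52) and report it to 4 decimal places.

-2.2366

RK4: k1 = f(t_n, u_n); k2 = f(t_n + h/2, u_n + (h/2)·k1); k3 = f(t_n + h/2, u_n + (h/2)·k2); k4 = f(t_n + h, u_n + h·k3); u_{n+1} = u_n + (h/6)·(k1 + 2k2 + 2k3 + k4).
t=0.000000, u=-1.110000:
  k1 = f(0.000000, -1.110000) = -1.420800
  k2 = f(0.130000, -1.294704) = -1.680543
  k3 = f(0.130000, -1.328471) = -1.723764
  k4 = f(0.260000, -1.558179) = -2.087757
  u ← -1.110000 + (0.26/6)·(k1 + 2k2 + 2k3 + k4) = -1.557077
t=0.260000, u=-1.557077:
  k1 = f(0.260000, -1.557077) = -2.086347
  k2 = f(0.390000, -1.828303) = -2.550125
  k3 = f(0.390000, -1.888594) = -2.627298
  k4 = f(0.520000, -2.240175) = -3.240576
  u ← -1.557077 + (0.26/6)·(k1 + 2k2 + 2k3 + k4) = -2.236621
u(0.52) ≈ -2.2366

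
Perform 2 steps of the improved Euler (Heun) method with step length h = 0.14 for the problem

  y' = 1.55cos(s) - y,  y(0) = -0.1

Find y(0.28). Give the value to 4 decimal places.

0.2956

Heun: k1 = f(s_n, y_n); k2 = f(s_n + h, y_n + h·k1); y_{n+1} = y_n + (h/2)·(k1 + k2).
s=0.000000, y=-0.100000:
  k1 = f(0.000000, -0.100000) = 1.650000
  k2 = f(0.140000, 0.131000) = 1.403835
  y ← -0.100000 + (0.14/2)·(1.650000 + 1.403835) = 0.113768
s=0.140000, y=0.113768:
  k1 = f(0.140000, 0.113768) = 1.421066
  k2 = f(0.280000, 0.312718) = 1.176918
  y ← 0.113768 + (0.14/2)·(1.421066 + 1.176918) = 0.295627
y(0.28) ≈ 0.2956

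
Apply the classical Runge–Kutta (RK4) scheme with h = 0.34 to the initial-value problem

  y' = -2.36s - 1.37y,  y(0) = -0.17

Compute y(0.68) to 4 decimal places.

RK4: k1 = f(s_n, y_n); k2 = f(s_n + h/2, y_n + (h/2)·k1); k3 = f(s_n + h/2, y_n + (h/2)·k2); k4 = f(s_n + h, y_n + h·k3); y_{n+1} = y_n + (h/6)·(k1 + 2k2 + 2k3 + k4).
s=0.000000, y=-0.170000:
  k1 = f(0.000000, -0.170000) = 0.232900
  k2 = f(0.170000, -0.130407) = -0.222542
  k3 = f(0.170000, -0.207832) = -0.116470
  k4 = f(0.340000, -0.209600) = -0.515248
  y ← -0.170000 + (0.34/6)·(k1 + 2k2 + 2k3 + k4) = -0.224421
s=0.340000, y=-0.224421:
  k1 = f(0.340000, -0.224421) = -0.494943
  k2 = f(0.510000, -0.308561) = -0.780871
  k3 = f(0.510000, -0.357169) = -0.714278
  k4 = f(0.680000, -0.467276) = -0.964632
  y ← -0.224421 + (0.34/6)·(k1 + 2k2 + 2k3 + k4) = -0.476581
y(0.68) ≈ -0.4766

-0.4766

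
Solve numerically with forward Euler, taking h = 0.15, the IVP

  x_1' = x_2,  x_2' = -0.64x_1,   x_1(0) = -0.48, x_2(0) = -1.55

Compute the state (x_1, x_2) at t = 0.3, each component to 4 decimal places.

-0.9381, -1.4355

Euler on (x_1,x_2): x_1_{n+1} = x_1_n + h·x_1', x_2_{n+1} = x_2_n + h·x_2'.
0.000000: (-0.480000, -1.550000); f=(-1.550000, 0.307200) → (-0.712500, -1.503920)
0.150000: (-0.712500, -1.503920); f=(-1.503920, 0.456000) → (-0.938088, -1.435520)
(x_1(0.3), x_2(0.3)) ≈ (-0.9381, -1.4355)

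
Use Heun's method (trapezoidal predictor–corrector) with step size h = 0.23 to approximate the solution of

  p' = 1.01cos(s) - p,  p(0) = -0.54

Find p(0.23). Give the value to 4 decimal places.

Heun: k1 = f(s_n, p_n); k2 = f(s_n + h, p_n + h·k1); p_{n+1} = p_n + (h/2)·(k1 + k2).
s=0.000000, p=-0.540000:
  k1 = f(0.000000, -0.540000) = 1.550000
  k2 = f(0.230000, -0.183500) = 1.166903
  p ← -0.540000 + (0.23/2)·(1.550000 + 1.166903) = -0.227556
p(0.23) ≈ -0.2276

-0.2276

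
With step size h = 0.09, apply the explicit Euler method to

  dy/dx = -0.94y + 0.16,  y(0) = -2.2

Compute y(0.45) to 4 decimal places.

-1.3533

Euler: y_{n+1} = y_n + h·f(x_n, y_n).
x=0.000000, y=-2.200000: f=2.228000 → y ← -2.200000 + 0.09·2.228000 = -1.999480
x=0.090000, y=-1.999480: f=2.039511 → y ← -1.999480 + 0.09·2.039511 = -1.815924
x=0.180000, y=-1.815924: f=1.866969 → y ← -1.815924 + 0.09·1.866969 = -1.647897
x=0.270000, y=-1.647897: f=1.709023 → y ← -1.647897 + 0.09·1.709023 = -1.494085
x=0.360000, y=-1.494085: f=1.564440 → y ← -1.494085 + 0.09·1.564440 = -1.353285
y(0.45) ≈ -1.3533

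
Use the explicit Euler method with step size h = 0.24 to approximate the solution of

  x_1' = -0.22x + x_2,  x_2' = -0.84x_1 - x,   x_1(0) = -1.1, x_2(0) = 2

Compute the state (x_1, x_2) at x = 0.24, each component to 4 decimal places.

-0.6200, 2.2218

Euler on (x_1,x_2): x_1_{n+1} = x_1_n + h·x_1', x_2_{n+1} = x_2_n + h·x_2'.
0.000000: (-1.100000, 2.000000); f=(2.000000, 0.924000) → (-0.620000, 2.221760)
(x_1(0.24), x_2(0.24)) ≈ (-0.6200, 2.2218)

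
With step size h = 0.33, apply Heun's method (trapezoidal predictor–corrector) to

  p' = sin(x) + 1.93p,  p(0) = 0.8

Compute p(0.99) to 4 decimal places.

5.8130

Heun: k1 = f(x_n, p_n); k2 = f(x_n + h, p_n + h·k1); p_{n+1} = p_n + (h/2)·(k1 + k2).
x=0.000000, p=0.800000:
  k1 = f(0.000000, 0.800000) = 1.544000
  k2 = f(0.330000, 1.309520) = 2.851417
  p ← 0.800000 + (0.33/2)·(1.544000 + 2.851417) = 1.525244
x=0.330000, p=1.525244:
  k1 = f(0.330000, 1.525244) = 3.267763
  k2 = f(0.660000, 2.603606) = 5.638076
  p ← 1.525244 + (0.33/2)·(3.267763 + 5.638076) = 2.994707
x=0.660000, p=2.994707:
  k1 = f(0.660000, 2.994707) = 6.392902
  k2 = f(0.990000, 5.104365) = 10.687450
  p ← 2.994707 + (0.33/2)·(6.392902 + 10.687450) = 5.812965
p(0.99) ≈ 5.8130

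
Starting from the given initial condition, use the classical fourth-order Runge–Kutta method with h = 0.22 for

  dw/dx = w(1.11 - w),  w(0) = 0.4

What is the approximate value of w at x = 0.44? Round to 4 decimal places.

0.5313

RK4: k1 = f(x_n, w_n); k2 = f(x_n + h/2, w_n + (h/2)·k1); k3 = f(x_n + h/2, w_n + (h/2)·k2); k4 = f(x_n + h, w_n + h·k3); w_{n+1} = w_n + (h/6)·(k1 + 2k2 + 2k3 + k4).
x=0.000000, w=0.400000:
  k1 = f(0.000000, 0.400000) = 0.284000
  k2 = f(0.110000, 0.431240) = 0.292708
  k3 = f(0.110000, 0.432198) = 0.292945
  k4 = f(0.220000, 0.464448) = 0.299825
  w ← 0.400000 + (0.22/6)·(k1 + 2k2 + 2k3 + k4) = 0.464355
x=0.220000, w=0.464355:
  k1 = f(0.220000, 0.464355) = 0.299808
  k2 = f(0.330000, 0.497334) = 0.304700
  k3 = f(0.330000, 0.497872) = 0.304761
  k4 = f(0.440000, 0.531402) = 0.307468
  w ← 0.464355 + (0.22/6)·(k1 + 2k2 + 2k3 + k4) = 0.531315
w(0.44) ≈ 0.5313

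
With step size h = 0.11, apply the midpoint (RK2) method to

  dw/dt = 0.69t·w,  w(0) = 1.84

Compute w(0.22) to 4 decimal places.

1.8709

Midpoint: k1 = f(t_n, w_n); k2 = f(t_n + h/2, w_n + (h/2)·k1); w_{n+1} = w_n + h·k2.
t=0.000000, w=1.840000:
  k1 = f(0.000000, 1.840000) = 0.000000
  k2 = f(0.055000, 1.840000) = 0.069828
  w ← 1.840000 + 0.11·0.069828 = 1.847681
t=0.110000, w=1.847681:
  k1 = f(0.110000, 1.847681) = 0.140239
  k2 = f(0.165000, 1.855394) = 0.211237
  w ← 1.847681 + 0.11·0.211237 = 1.870917
w(0.22) ≈ 1.8709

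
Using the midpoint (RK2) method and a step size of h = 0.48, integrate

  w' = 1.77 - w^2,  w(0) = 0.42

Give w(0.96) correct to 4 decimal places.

Midpoint: k1 = f(t_n, w_n); k2 = f(t_n + h/2, w_n + (h/2)·k1); w_{n+1} = w_n + h·k2.
t=0.000000, w=0.420000:
  k1 = f(0.000000, 0.420000) = 1.593600
  k2 = f(0.240000, 0.802464) = 1.126052
  w ← 0.420000 + 0.48·1.126052 = 0.960505
t=0.480000, w=0.960505:
  k1 = f(0.480000, 0.960505) = 0.847431
  k2 = f(0.720000, 1.163888) = 0.415365
  w ← 0.960505 + 0.48·0.415365 = 1.159880
w(0.96) ≈ 1.1599

1.1599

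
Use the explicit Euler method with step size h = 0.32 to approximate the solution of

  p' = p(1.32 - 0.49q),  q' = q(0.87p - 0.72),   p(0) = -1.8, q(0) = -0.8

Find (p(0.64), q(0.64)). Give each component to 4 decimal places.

-4.0568, 0.0013

Euler on (p,q): p_{n+1} = p_n + h·p', q_{n+1} = q_n + h·q'.
0.000000: (-1.800000, -0.800000); f=(-3.081600, 1.828800) → (-2.786112, -0.214784)
0.320000: (-2.786112, -0.214784); f=(-3.970890, 0.675263) → (-4.056797, 0.001300)
(p(0.64), q(0.64)) ≈ (-4.0568, 0.0013)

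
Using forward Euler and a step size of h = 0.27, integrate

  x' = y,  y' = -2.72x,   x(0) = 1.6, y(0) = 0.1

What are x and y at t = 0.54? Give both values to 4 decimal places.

Euler on (x,y): x_{n+1} = x_n + h·x', y_{n+1} = y_n + h·y'.
0.000000: (1.600000, 0.100000); f=(0.100000, -4.352000) → (1.627000, -1.075040)
0.270000: (1.627000, -1.075040); f=(-1.075040, -4.425440) → (1.336739, -2.269909)
(x(0.54), y(0.54)) ≈ (1.3367, -2.2699)

1.3367, -2.2699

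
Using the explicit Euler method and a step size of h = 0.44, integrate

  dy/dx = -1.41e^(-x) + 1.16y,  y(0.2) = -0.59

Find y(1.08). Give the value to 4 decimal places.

-2.4403

Euler: y_{n+1} = y_n + h·f(x_n, y_n).
x=0.200000, y=-0.590000: f=-1.838810 → y ← -0.590000 + 0.44·(-1.838810) = -1.399077
x=0.640000, y=-1.399077: f=-2.366411 → y ← -1.399077 + 0.44·(-2.366411) = -2.440297
y(1.08) ≈ -2.4403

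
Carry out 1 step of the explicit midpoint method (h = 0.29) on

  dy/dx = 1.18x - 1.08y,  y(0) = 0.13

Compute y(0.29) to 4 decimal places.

Midpoint: k1 = f(x_n, y_n); k2 = f(x_n + h/2, y_n + (h/2)·k1); y_{n+1} = y_n + h·k2.
x=0.000000, y=0.130000:
  k1 = f(0.000000, 0.130000) = -0.140400
  k2 = f(0.145000, 0.109642) = 0.052687
  y ← 0.130000 + 0.29·0.052687 = 0.145279
y(0.29) ≈ 0.1453

0.1453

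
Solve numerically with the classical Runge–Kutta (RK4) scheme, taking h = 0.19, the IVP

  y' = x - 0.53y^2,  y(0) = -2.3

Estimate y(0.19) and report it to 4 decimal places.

-2.9712

RK4: k1 = f(x_n, y_n); k2 = f(x_n + h/2, y_n + (h/2)·k1); k3 = f(x_n + h/2, y_n + (h/2)·k2); k4 = f(x_n + h, y_n + h·k3); y_{n+1} = y_n + (h/6)·(k1 + 2k2 + 2k3 + k4).
x=0.000000, y=-2.300000:
  k1 = f(0.000000, -2.300000) = -2.803700
  k2 = f(0.095000, -2.566351) = -3.395665
  k3 = f(0.095000, -2.622588) = -3.550323
  k4 = f(0.190000, -2.974561) = -4.499448
  y ← -2.300000 + (0.19/6)·(k1 + 2k2 + 2k3 + k4) = -2.971179
y(0.19) ≈ -2.9712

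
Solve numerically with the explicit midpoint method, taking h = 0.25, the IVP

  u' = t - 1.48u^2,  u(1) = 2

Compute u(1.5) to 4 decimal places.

Midpoint: k1 = f(t_n, u_n); k2 = f(t_n + h/2, u_n + (h/2)·k1); u_{n+1} = u_n + h·k2.
t=1.000000, u=2.000000:
  k1 = f(1.000000, 2.000000) = -4.920000
  k2 = f(1.125000, 1.385000) = -1.713973
  u ← 2.000000 + 0.25·(-1.713973) = 1.571507
t=1.250000, u=1.571507:
  k1 = f(1.250000, 1.571507) = -2.405058
  k2 = f(1.375000, 1.270875) = -1.015381
  u ← 1.571507 + 0.25·(-1.015381) = 1.317662
u(1.5) ≈ 1.3177

1.3177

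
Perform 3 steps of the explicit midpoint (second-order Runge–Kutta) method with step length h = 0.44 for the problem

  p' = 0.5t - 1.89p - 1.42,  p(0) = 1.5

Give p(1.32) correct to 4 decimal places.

Midpoint: k1 = f(t_n, p_n); k2 = f(t_n + h/2, p_n + (h/2)·k1); p_{n+1} = p_n + h·k2.
t=0.000000, p=1.500000:
  k1 = f(0.000000, 1.500000) = -4.255000
  k2 = f(0.220000, 0.563900) = -2.375771
  p ← 1.500000 + 0.44·(-2.375771) = 0.454661
t=0.440000, p=0.454661:
  k1 = f(0.440000, 0.454661) = -2.059309
  k2 = f(0.660000, 0.001613) = -1.093048
  p ← 0.454661 + 0.44·(-1.093048) = -0.026280
t=0.880000, p=-0.026280:
  k1 = f(0.880000, -0.026280) = -0.930330
  k2 = f(1.100000, -0.230953) = -0.433499
  p ← -0.026280 + 0.44·(-0.433499) = -0.217020
p(1.32) ≈ -0.2170

-0.2170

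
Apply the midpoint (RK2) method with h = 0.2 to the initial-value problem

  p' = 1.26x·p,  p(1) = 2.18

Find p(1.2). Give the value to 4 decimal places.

2.8604

Midpoint: k1 = f(x_n, p_n); k2 = f(x_n + h/2, p_n + (h/2)·k1); p_{n+1} = p_n + h·k2.
x=1.000000, p=2.180000:
  k1 = f(1.000000, 2.180000) = 2.746800
  k2 = f(1.100000, 2.454680) = 3.402186
  p ← 2.180000 + 0.2·3.402186 = 2.860437
p(1.2) ≈ 2.8604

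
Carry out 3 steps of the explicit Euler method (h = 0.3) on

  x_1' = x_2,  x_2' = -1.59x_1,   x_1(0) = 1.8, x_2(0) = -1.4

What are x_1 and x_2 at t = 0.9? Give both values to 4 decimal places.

Euler on (x_1,x_2): x_1_{n+1} = x_1_n + h·x_1', x_2_{n+1} = x_2_n + h·x_2'.
0.000000: (1.800000, -1.400000); f=(-1.400000, -2.862000) → (1.380000, -2.258600)
0.300000: (1.380000, -2.258600); f=(-2.258600, -2.194200) → (0.702420, -2.916860)
0.600000: (0.702420, -2.916860); f=(-2.916860, -1.116848) → (-0.172638, -3.251914)
(x_1(0.9), x_2(0.9)) ≈ (-0.1726, -3.2519)

-0.1726, -3.2519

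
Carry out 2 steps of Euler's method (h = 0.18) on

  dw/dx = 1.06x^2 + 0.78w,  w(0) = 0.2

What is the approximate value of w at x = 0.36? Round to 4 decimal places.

Euler: w_{n+1} = w_n + h·f(x_n, w_n).
x=0.000000, w=0.200000: f=0.156000 → w ← 0.200000 + 0.18·0.156000 = 0.228080
x=0.180000, w=0.228080: f=0.212246 → w ← 0.228080 + 0.18·0.212246 = 0.266284
w(0.36) ≈ 0.2663

0.2663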